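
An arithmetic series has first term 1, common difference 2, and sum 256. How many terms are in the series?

Using S = n/2 × [2a + (n-1)d]
256 = n/2 × [2(1) + (n-1)(2)]
256 = n/2 × [2 + 2n - 2]
512 = n × [0 + 2n]
2n² + (0)n - 512 = 0
Discriminant: Δ = (0)² - 4(2)(-512) = 0 + 4096 = 4096
√Δ = 64
n = [-(0) + √Δ] / (2·2) = (0 + 64) / 4 = 64 / 4 = 16
(The negative root is discarded since n must be a positive integer.)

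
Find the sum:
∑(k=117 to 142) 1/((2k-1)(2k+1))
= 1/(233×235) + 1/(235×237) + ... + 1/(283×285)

Partial fractions: 1/((2k-1)(2k+1)) = (1/2)[1/(2k-1) - 1/(2k+1)]
The series telescopes:
= (1/2)[1/233 - 1/285]
= 26/66405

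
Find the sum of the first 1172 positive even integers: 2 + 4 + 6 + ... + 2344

Sum of first n even numbers = n(n+1)
= 1172×1173
= 1374756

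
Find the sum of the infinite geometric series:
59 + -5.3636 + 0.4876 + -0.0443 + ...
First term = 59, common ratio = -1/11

For |r| < 1, S = a / (1 - r)
S = 59 / (1 - (-1/11))
S = 59 / (12/11)
S = 649/12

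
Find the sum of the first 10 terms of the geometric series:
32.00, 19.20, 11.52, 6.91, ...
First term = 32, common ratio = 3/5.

Sₙ = a(1 - rⁿ) / (1 - r)
S_10 = 32(1 - (3/5)^10) / (1 - (3/5))
S_10 = 32(1 - (59049/9765625)) / (2/5)
S_10 = 155305216/1953125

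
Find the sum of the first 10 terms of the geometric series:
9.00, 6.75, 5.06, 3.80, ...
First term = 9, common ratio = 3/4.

Sₙ = a(1 - rⁿ) / (1 - r)
S_10 = 9(1 - (3/4)^10) / (1 - (3/4))
S_10 = 9(1 - (59049/1048576)) / (1/4)
S_10 = 8905743/262144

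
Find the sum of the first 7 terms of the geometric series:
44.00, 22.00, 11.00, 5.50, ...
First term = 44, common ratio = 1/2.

Sₙ = a(1 - rⁿ) / (1 - r)
S_7 = 44(1 - (1/2)^7) / (1 - (1/2))
S_7 = 44(1 - (1/128)) / (1/2)
S_7 = 1397/16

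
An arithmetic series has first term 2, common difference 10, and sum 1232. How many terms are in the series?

Using S = n/2 × [2a + (n-1)d]
1232 = n/2 × [2(2) + (n-1)(10)]
1232 = n/2 × [4 + 10n - 10]
2464 = n × [-6 + 10n]
10n² + (-6)n - 2464 = 0
Discriminant: Δ = (-6)² - 4(10)(-2464) = 36 + 98560 = 98596
√Δ = 314
n = [-(-6) + √Δ] / (2·10) = (6 + 314) / 20 = 320 / 20 = 16
(The negative root is discarded since n must be a positive integer.)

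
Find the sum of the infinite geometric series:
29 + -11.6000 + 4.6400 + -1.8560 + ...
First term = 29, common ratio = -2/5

For |r| < 1, S = a / (1 - r)
S = 29 / (1 - (-2/5))
S = 29 / (7/5)
S = 145/7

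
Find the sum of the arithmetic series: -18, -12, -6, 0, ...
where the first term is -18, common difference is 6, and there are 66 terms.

Sₙ = n/2 × (first + last)
Last term = a + (n-1)d = -18 + (66-1)×6 = 372
S_66 = 66/2 × (-18 + 372)
S_66 = 66/2 × 354 = 11682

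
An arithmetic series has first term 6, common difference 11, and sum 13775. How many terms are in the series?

Using S = n/2 × [2a + (n-1)d]
13775 = n/2 × [2(6) + (n-1)(11)]
13775 = n/2 × [12 + 11n - 11]
27550 = n × [1 + 11n]
11n² + (1)n - 27550 = 0
Discriminant: Δ = (1)² - 4(11)(-27550) = 1 + 1212200 = 1212201
√Δ = 1101
n = [-(1) + √Δ] / (2·11) = (-1 + 1101) / 22 = 1100 / 22 = 50
(The negative root is discarded since n must be a positive integer.)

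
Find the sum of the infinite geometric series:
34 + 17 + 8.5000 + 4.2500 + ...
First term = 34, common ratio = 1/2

For |r| < 1, S = a / (1 - r)
S = 34 / (1 - (1/2))
S = 34 / (1/2)
S = 68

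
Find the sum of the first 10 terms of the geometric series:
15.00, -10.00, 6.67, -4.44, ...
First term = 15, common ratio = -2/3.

Sₙ = a(1 - rⁿ) / (1 - r)
S_10 = 15(1 - (-2/3)^10) / (1 - (-2/3))
S_10 = 15(1 - (1024/59049)) / (5/3)
S_10 = 58025/6561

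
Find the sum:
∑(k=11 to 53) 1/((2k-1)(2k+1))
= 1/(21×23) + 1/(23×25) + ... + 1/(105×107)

Partial fractions: 1/((2k-1)(2k+1)) = (1/2)[1/(2k-1) - 1/(2k+1)]
The series telescopes:
= (1/2)[1/21 - 1/107]
= 43/2247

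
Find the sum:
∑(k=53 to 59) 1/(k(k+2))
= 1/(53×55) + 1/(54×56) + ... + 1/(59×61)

Partial fractions: 1/(k(k+2)) = (1/2)[1/k - 1/(k+2)]
Telescoping leaves the first two and last two terms:
= (1/2)[1/53 + 1/54 - 1/60 - 1/61]
= 7553/3491640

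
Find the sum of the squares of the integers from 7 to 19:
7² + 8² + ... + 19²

Use ∑_{k=1}^{n} k² = n(n+1)(2n+1)/6, then subtract the first 6 terms.
∑_{k=1}^{19} k² = 19×20×39/6 = 2470
∑_{k=1}^{6} k² = 6×7×13/6 = 91
∑_{k=7}^{19} k² = 2470 - 91 = 2379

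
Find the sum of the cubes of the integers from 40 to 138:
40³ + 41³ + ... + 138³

Use ∑_{k=1}^{n} k³ = [n(n+1)/2]², then subtract the first 39 terms.
∑_{k=1}^{138} k³ = [138×139/2]² = 9591² = 91987281
∑_{k=1}^{39} k³ = [39×40/2]² = 780² = 608400
∑_{k=40}^{138} k³ = 91987281 - 608400 = 91378881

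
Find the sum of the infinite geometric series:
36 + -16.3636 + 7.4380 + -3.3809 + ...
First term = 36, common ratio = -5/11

For |r| < 1, S = a / (1 - r)
S = 36 / (1 - (-5/11))
S = 36 / (16/11)
S = 99/4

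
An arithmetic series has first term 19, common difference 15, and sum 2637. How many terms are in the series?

Using S = n/2 × [2a + (n-1)d]
2637 = n/2 × [2(19) + (n-1)(15)]
2637 = n/2 × [38 + 15n - 15]
5274 = n × [23 + 15n]
15n² + (23)n - 5274 = 0
Discriminant: Δ = (23)² - 4(15)(-5274) = 529 + 316440 = 316969
√Δ = 563
n = [-(23) + √Δ] / (2·15) = (-23 + 563) / 30 = 540 / 30 = 18
(The negative root is discarded since n must be a positive integer.)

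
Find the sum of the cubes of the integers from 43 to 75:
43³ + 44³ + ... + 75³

Use ∑_{k=1}^{n} k³ = [n(n+1)/2]², then subtract the first 42 terms.
∑_{k=1}^{75} k³ = [75×76/2]² = 2850² = 8122500
∑_{k=1}^{42} k³ = [42×43/2]² = 903² = 815409
∑_{k=43}^{75} k³ = 8122500 - 815409 = 7307091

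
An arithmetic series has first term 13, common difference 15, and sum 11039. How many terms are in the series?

Using S = n/2 × [2a + (n-1)d]
11039 = n/2 × [2(13) + (n-1)(15)]
11039 = n/2 × [26 + 15n - 15]
22078 = n × [11 + 15n]
15n² + (11)n - 22078 = 0
Discriminant: Δ = (11)² - 4(15)(-22078) = 121 + 1324680 = 1324801
√Δ = 1151
n = [-(11) + √Δ] / (2·15) = (-11 + 1151) / 30 = 1140 / 30 = 38
(The negative root is discarded since n must be a positive integer.)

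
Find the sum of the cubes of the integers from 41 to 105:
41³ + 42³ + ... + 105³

Use ∑_{k=1}^{n} k³ = [n(n+1)/2]², then subtract the first 40 terms.
∑_{k=1}^{105} k³ = [105×106/2]² = 5565² = 30969225
∑_{k=1}^{40} k³ = [40×41/2]² = 820² = 672400
∑_{k=41}^{105} k³ = 30969225 - 672400 = 30296825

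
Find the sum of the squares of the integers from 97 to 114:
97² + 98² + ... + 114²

Use ∑_{k=1}^{n} k² = n(n+1)(2n+1)/6, then subtract the first 96 terms.
∑_{k=1}^{114} k² = 114×115×229/6 = 500365
∑_{k=1}^{96} k² = 96×97×193/6 = 299536
∑_{k=97}^{114} k² = 500365 - 299536 = 200829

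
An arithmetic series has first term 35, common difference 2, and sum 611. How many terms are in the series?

Using S = n/2 × [2a + (n-1)d]
611 = n/2 × [2(35) + (n-1)(2)]
611 = n/2 × [70 + 2n - 2]
1222 = n × [68 + 2n]
2n² + (68)n - 1222 = 0
Discriminant: Δ = (68)² - 4(2)(-1222) = 4624 + 9776 = 14400
√Δ = 120
n = [-(68) + √Δ] / (2·2) = (-68 + 120) / 4 = 52 / 4 = 13
(The negative root is discarded since n must be a positive integer.)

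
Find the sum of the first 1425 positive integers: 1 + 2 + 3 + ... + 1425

Formula: ∑k = n(n+1)/2
= 1425×1426/2
= 2032050/2
= 1016025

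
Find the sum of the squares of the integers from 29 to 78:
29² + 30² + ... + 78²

Use ∑_{k=1}^{n} k² = n(n+1)(2n+1)/6, then subtract the first 28 terms.
∑_{k=1}^{78} k² = 78×79×157/6 = 161239
∑_{k=1}^{28} k² = 28×29×57/6 = 7714
∑_{k=29}^{78} k² = 161239 - 7714 = 153525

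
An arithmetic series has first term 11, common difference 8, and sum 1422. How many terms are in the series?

Using S = n/2 × [2a + (n-1)d]
1422 = n/2 × [2(11) + (n-1)(8)]
1422 = n/2 × [22 + 8n - 8]
2844 = n × [14 + 8n]
8n² + (14)n - 2844 = 0
Discriminant: Δ = (14)² - 4(8)(-2844) = 196 + 91008 = 91204
√Δ = 302
n = [-(14) + √Δ] / (2·8) = (-14 + 302) / 16 = 288 / 16 = 18
(The negative root is discarded since n must be a positive integer.)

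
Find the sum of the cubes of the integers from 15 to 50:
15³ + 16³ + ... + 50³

Use ∑_{k=1}^{n} k³ = [n(n+1)/2]², then subtract the first 14 terms.
∑_{k=1}^{50} k³ = [50×51/2]² = 1275² = 1625625
∑_{k=1}^{14} k³ = [14×15/2]² = 105² = 11025
∑_{k=15}^{50} k³ = 1625625 - 11025 = 1614600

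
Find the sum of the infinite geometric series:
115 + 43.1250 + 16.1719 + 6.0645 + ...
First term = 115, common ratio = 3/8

For |r| < 1, S = a / (1 - r)
S = 115 / (1 - (3/8))
S = 115 / (5/8)
S = 184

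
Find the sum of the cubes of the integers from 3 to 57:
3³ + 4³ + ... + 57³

Use ∑_{k=1}^{n} k³ = [n(n+1)/2]², then subtract the first 2 terms.
∑_{k=1}^{57} k³ = [57×58/2]² = 1653² = 2732409
∑_{k=1}^{2} k³ = [2×3/2]² = 3² = 9
∑_{k=3}^{57} k³ = 2732409 - 9 = 2732400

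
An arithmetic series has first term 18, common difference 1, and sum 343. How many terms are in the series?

Using S = n/2 × [2a + (n-1)d]
343 = n/2 × [2(18) + (n-1)(1)]
343 = n/2 × [36 + 1n - 1]
686 = n × [35 + 1n]
1n² + (35)n - 686 = 0
Discriminant: Δ = (35)² - 4(1)(-686) = 1225 + 2744 = 3969
√Δ = 63
n = [-(35) + √Δ] / (2·1) = (-35 + 63) / 2 = 28 / 2 = 14
(The negative root is discarded since n must be a positive integer.)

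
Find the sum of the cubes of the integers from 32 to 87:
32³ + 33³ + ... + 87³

Use ∑_{k=1}^{n} k³ = [n(n+1)/2]², then subtract the first 31 terms.
∑_{k=1}^{87} k³ = [87×88/2]² = 3828² = 14653584
∑_{k=1}^{31} k³ = [31×32/2]² = 496² = 246016
∑_{k=32}^{87} k³ = 14653584 - 246016 = 14407568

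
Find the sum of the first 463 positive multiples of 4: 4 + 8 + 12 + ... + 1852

Factor out 4: = 4(1 + 2 + ... + 463) = 4 × n(n+1)/2
= 4 × 463×464/2
= 4 × 107416
= 429664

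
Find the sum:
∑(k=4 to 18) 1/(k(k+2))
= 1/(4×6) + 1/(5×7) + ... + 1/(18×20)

Partial fractions: 1/(k(k+2)) = (1/2)[1/k - 1/(k+2)]
Telescoping leaves the first two and last two terms:
= (1/2)[1/4 + 1/5 - 1/19 - 1/20]
= 33/190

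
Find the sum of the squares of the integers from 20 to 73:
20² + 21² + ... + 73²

Use ∑_{k=1}^{n} k² = n(n+1)(2n+1)/6, then subtract the first 19 terms.
∑_{k=1}^{73} k² = 73×74×147/6 = 132349
∑_{k=1}^{19} k² = 19×20×39/6 = 2470
∑_{k=20}^{73} k² = 132349 - 2470 = 129879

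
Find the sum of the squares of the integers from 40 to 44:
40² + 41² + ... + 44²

Use ∑_{k=1}^{n} k² = n(n+1)(2n+1)/6, then subtract the first 39 terms.
∑_{k=1}^{44} k² = 44×45×89/6 = 29370
∑_{k=1}^{39} k² = 39×40×79/6 = 20540
∑_{k=40}^{44} k² = 29370 - 20540 = 8830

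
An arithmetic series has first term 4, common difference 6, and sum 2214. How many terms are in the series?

Using S = n/2 × [2a + (n-1)d]
2214 = n/2 × [2(4) + (n-1)(6)]
2214 = n/2 × [8 + 6n - 6]
4428 = n × [2 + 6n]
6n² + (2)n - 4428 = 0
Discriminant: Δ = (2)² - 4(6)(-4428) = 4 + 106272 = 106276
√Δ = 326
n = [-(2) + √Δ] / (2·6) = (-2 + 326) / 12 = 324 / 12 = 27
(The negative root is discarded since n must be a positive integer.)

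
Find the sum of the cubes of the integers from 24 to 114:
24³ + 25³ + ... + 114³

Use ∑_{k=1}^{n} k³ = [n(n+1)/2]², then subtract the first 23 terms.
∑_{k=1}^{114} k³ = [114×115/2]² = 6555² = 42968025
∑_{k=1}^{23} k³ = [23×24/2]² = 276² = 76176
∑_{k=24}^{114} k³ = 42968025 - 76176 = 42891849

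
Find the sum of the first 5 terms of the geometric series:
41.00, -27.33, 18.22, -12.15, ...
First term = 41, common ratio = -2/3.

Sₙ = a(1 - rⁿ) / (1 - r)
S_5 = 41(1 - (-2/3)^5) / (1 - (-2/3))
S_5 = 41(1 - (-32/243)) / (5/3)
S_5 = 2255/81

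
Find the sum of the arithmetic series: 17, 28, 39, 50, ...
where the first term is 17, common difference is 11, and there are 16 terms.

Sₙ = n/2 × (first + last)
Last term = a + (n-1)d = 17 + (16-1)×11 = 182
S_16 = 16/2 × (17 + 182)
S_16 = 16/2 × 199 = 1592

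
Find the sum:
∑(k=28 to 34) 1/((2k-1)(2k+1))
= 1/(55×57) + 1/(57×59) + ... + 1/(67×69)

Partial fractions: 1/((2k-1)(2k+1)) = (1/2)[1/(2k-1) - 1/(2k+1)]
The series telescopes:
= (1/2)[1/55 - 1/69]
= 7/3795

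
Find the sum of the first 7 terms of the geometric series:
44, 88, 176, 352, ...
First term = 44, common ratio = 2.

Sₙ = a(1 - rⁿ) / (1 - r)
S_7 = 44(1 - 2^7) / (1 - 2)
S_7 = 44(1 - 128) / (-1)
S_7 = 5588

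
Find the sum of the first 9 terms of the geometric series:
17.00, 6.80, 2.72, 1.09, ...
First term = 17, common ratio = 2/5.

Sₙ = a(1 - rⁿ) / (1 - r)
S_9 = 17(1 - (2/5)^9) / (1 - (2/5))
S_9 = 17(1 - (512/1953125)) / (3/5)
S_9 = 11064807/390625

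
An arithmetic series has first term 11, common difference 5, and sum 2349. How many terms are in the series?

Using S = n/2 × [2a + (n-1)d]
2349 = n/2 × [2(11) + (n-1)(5)]
2349 = n/2 × [22 + 5n - 5]
4698 = n × [17 + 5n]
5n² + (17)n - 4698 = 0
Discriminant: Δ = (17)² - 4(5)(-4698) = 289 + 93960 = 94249
√Δ = 307
n = [-(17) + √Δ] / (2·5) = (-17 + 307) / 10 = 290 / 10 = 29
(The negative root is discarded since n must be a positive integer.)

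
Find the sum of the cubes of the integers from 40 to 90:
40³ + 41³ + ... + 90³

Use ∑_{k=1}^{n} k³ = [n(n+1)/2]², then subtract the first 39 terms.
∑_{k=1}^{90} k³ = [90×91/2]² = 4095² = 16769025
∑_{k=1}^{39} k³ = [39×40/2]² = 780² = 608400
∑_{k=40}^{90} k³ = 16769025 - 608400 = 16160625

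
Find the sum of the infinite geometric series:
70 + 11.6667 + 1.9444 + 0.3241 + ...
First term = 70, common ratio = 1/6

For |r| < 1, S = a / (1 - r)
S = 70 / (1 - (1/6))
S = 70 / (5/6)
S = 84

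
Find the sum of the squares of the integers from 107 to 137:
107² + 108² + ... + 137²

Use ∑_{k=1}^{n} k² = n(n+1)(2n+1)/6, then subtract the first 106 terms.
∑_{k=1}^{137} k² = 137×138×275/6 = 866525
∑_{k=1}^{106} k² = 106×107×213/6 = 402641
∑_{k=107}^{137} k² = 866525 - 402641 = 463884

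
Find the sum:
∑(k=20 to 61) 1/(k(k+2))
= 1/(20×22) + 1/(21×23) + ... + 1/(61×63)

Partial fractions: 1/(k(k+2)) = (1/2)[1/k - 1/(k+2)]
Telescoping leaves the first two and last two terms:
= (1/2)[1/20 + 1/21 - 1/62 - 1/63]
= 2563/78120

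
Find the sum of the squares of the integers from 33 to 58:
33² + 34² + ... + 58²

Use ∑_{k=1}^{n} k² = n(n+1)(2n+1)/6, then subtract the first 32 terms.
∑_{k=1}^{58} k² = 58×59×117/6 = 66729
∑_{k=1}^{32} k² = 32×33×65/6 = 11440
∑_{k=33}^{58} k² = 66729 - 11440 = 55289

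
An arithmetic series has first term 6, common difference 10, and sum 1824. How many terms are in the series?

Using S = n/2 × [2a + (n-1)d]
1824 = n/2 × [2(6) + (n-1)(10)]
1824 = n/2 × [12 + 10n - 10]
3648 = n × [2 + 10n]
10n² + (2)n - 3648 = 0
Discriminant: Δ = (2)² - 4(10)(-3648) = 4 + 145920 = 145924
√Δ = 382
n = [-(2) + √Δ] / (2·10) = (-2 + 382) / 20 = 380 / 20 = 19
(The negative root is discarded since n must be a positive integer.)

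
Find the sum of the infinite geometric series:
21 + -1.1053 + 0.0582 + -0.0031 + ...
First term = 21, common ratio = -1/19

For |r| < 1, S = a / (1 - r)
S = 21 / (1 - (-1/19))
S = 21 / (20/19)
S = 399/20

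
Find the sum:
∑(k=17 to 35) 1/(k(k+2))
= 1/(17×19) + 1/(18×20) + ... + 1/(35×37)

Partial fractions: 1/(k(k+2)) = (1/2)[1/k - 1/(k+2)]
Telescoping leaves the first two and last two terms:
= (1/2)[1/17 + 1/18 - 1/36 - 1/37]
= 1349/45288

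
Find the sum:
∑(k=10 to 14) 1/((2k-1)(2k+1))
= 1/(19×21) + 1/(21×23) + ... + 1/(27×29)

Partial fractions: 1/((2k-1)(2k+1)) = (1/2)[1/(2k-1) - 1/(2k+1)]
The series telescopes:
= (1/2)[1/19 - 1/29]
= 5/551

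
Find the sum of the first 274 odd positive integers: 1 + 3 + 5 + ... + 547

Sum of first n odd numbers = n²
= 274²
= 75076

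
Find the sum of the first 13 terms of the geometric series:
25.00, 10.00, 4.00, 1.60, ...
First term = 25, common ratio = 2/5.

Sₙ = a(1 - rⁿ) / (1 - r)
S_13 = 25(1 - (2/5)^13) / (1 - (2/5))
S_13 = 25(1 - (8192/1220703125)) / (3/5)
S_13 = 406898311/9765625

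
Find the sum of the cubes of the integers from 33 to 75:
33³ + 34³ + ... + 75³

Use ∑_{k=1}^{n} k³ = [n(n+1)/2]², then subtract the first 32 terms.
∑_{k=1}^{75} k³ = [75×76/2]² = 2850² = 8122500
∑_{k=1}^{32} k³ = [32×33/2]² = 528² = 278784
∑_{k=33}^{75} k³ = 8122500 - 278784 = 7843716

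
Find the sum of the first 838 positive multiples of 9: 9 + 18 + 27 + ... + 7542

Factor out 9: = 9(1 + 2 + ... + 838) = 9 × n(n+1)/2
= 9 × 838×839/2
= 9 × 351541
= 3163869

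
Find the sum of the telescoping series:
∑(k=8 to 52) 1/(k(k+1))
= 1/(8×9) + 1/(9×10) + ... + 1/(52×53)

Partial fractions: 1/(k(k+1)) = 1/k - 1/(k+1)
The series telescopes:
= (1/8 - 1/9) + (1/9 - 1/10) + ... + (1/52 - 1/53)
= 1/8 - 1/53
= 45/424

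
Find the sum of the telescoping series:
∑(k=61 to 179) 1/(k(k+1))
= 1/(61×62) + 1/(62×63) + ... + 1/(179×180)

Partial fractions: 1/(k(k+1)) = 1/k - 1/(k+1)
The series telescopes:
= (1/61 - 1/62) + (1/62 - 1/63) + ... + (1/179 - 1/180)
= 1/61 - 1/180
= 119/10980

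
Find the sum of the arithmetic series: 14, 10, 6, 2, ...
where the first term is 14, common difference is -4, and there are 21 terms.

Sₙ = n/2 × (first + last)
Last term = a + (n-1)d = 14 + (21-1)×(-4) = -66
S_21 = 21/2 × (14 + (-66))
S_21 = 21/2 × (-52) = -546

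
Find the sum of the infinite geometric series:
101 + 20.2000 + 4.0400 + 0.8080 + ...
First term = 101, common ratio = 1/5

For |r| < 1, S = a / (1 - r)
S = 101 / (1 - (1/5))
S = 101 / (4/5)
S = 505/4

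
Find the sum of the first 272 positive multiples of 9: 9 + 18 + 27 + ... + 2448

Factor out 9: = 9(1 + 2 + ... + 272) = 9 × n(n+1)/2
= 9 × 272×273/2
= 9 × 37128
= 334152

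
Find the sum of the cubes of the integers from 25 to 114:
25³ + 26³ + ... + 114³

Use ∑_{k=1}^{n} k³ = [n(n+1)/2]², then subtract the first 24 terms.
∑_{k=1}^{114} k³ = [114×115/2]² = 6555² = 42968025
∑_{k=1}^{24} k³ = [24×25/2]² = 300² = 90000
∑_{k=25}^{114} k³ = 42968025 - 90000 = 42878025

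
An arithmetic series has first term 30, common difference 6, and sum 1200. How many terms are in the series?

Using S = n/2 × [2a + (n-1)d]
1200 = n/2 × [2(30) + (n-1)(6)]
1200 = n/2 × [60 + 6n - 6]
2400 = n × [54 + 6n]
6n² + (54)n - 2400 = 0
Discriminant: Δ = (54)² - 4(6)(-2400) = 2916 + 57600 = 60516
√Δ = 246
n = [-(54) + √Δ] / (2·6) = (-54 + 246) / 12 = 192 / 12 = 16
(The negative root is discarded since n must be a positive integer.)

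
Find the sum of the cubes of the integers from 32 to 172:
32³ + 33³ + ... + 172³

Use ∑_{k=1}^{n} k³ = [n(n+1)/2]², then subtract the first 31 terms.
∑_{k=1}^{172} k³ = [172×173/2]² = 14878² = 221354884
∑_{k=1}^{31} k³ = [31×32/2]² = 496² = 246016
∑_{k=32}^{172} k³ = 221354884 - 246016 = 221108868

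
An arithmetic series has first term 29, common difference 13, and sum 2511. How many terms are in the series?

Using S = n/2 × [2a + (n-1)d]
2511 = n/2 × [2(29) + (n-1)(13)]
2511 = n/2 × [58 + 13n - 13]
5022 = n × [45 + 13n]
13n² + (45)n - 5022 = 0
Discriminant: Δ = (45)² - 4(13)(-5022) = 2025 + 261144 = 263169
√Δ = 513
n = [-(45) + √Δ] / (2·13) = (-45 + 513) / 26 = 468 / 26 = 18
(The negative root is discarded since n must be a positive integer.)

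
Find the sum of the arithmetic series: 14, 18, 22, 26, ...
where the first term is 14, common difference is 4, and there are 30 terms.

Sₙ = n/2 × (first + last)
Last term = a + (n-1)d = 14 + (30-1)×4 = 130
S_30 = 30/2 × (14 + 130)
S_30 = 30/2 × 144 = 2160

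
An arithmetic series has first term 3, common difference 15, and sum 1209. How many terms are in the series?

Using S = n/2 × [2a + (n-1)d]
1209 = n/2 × [2(3) + (n-1)(15)]
1209 = n/2 × [6 + 15n - 15]
2418 = n × [-9 + 15n]
15n² + (-9)n - 2418 = 0
Discriminant: Δ = (-9)² - 4(15)(-2418) = 81 + 145080 = 145161
√Δ = 381
n = [-(-9) + √Δ] / (2·15) = (9 + 381) / 30 = 390 / 30 = 13
(The negative root is discarded since n must be a positive integer.)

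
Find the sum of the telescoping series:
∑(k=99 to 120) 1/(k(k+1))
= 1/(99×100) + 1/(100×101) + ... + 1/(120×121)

Partial fractions: 1/(k(k+1)) = 1/k - 1/(k+1)
The series telescopes:
= (1/99 - 1/100) + (1/100 - 1/101) + ... + (1/120 - 1/121)
= 1/99 - 1/121
= 2/1089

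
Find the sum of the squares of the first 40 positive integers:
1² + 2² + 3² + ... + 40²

Formula: ∑k² = n(n+1)(2n+1)/6
= 40×41×81/6
= 132840/6
= 22140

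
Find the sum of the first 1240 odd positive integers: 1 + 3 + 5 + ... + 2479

Sum of first n odd numbers = n²
= 1240²
= 1537600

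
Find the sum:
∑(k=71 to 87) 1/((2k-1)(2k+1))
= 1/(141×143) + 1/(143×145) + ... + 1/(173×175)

Partial fractions: 1/((2k-1)(2k+1)) = (1/2)[1/(2k-1) - 1/(2k+1)]
The series telescopes:
= (1/2)[1/141 - 1/175]
= 17/24675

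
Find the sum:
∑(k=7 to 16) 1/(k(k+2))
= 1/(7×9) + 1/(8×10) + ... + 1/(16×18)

Partial fractions: 1/(k(k+2)) = (1/2)[1/k - 1/(k+2)]
Telescoping leaves the first two and last two terms:
= (1/2)[1/7 + 1/8 - 1/17 - 1/18]
= 1315/17136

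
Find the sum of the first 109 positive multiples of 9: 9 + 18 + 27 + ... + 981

Factor out 9: = 9(1 + 2 + ... + 109) = 9 × n(n+1)/2
= 9 × 109×110/2
= 9 × 5995
= 53955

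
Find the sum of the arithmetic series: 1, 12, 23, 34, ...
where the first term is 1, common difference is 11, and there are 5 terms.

Sₙ = n/2 × (first + last)
Last term = a + (n-1)d = 1 + (5-1)×11 = 45
S_5 = 5/2 × (1 + 45)
S_5 = 5/2 × 46 = 115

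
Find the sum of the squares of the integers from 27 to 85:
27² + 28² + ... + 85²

Use ∑_{k=1}^{n} k² = n(n+1)(2n+1)/6, then subtract the first 26 terms.
∑_{k=1}^{85} k² = 85×86×171/6 = 208335
∑_{k=1}^{26} k² = 26×27×53/6 = 6201
∑_{k=27}^{85} k² = 208335 - 6201 = 202134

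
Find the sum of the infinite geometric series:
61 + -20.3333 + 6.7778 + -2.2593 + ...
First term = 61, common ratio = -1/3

For |r| < 1, S = a / (1 - r)
S = 61 / (1 - (-1/3))
S = 61 / (4/3)
S = 183/4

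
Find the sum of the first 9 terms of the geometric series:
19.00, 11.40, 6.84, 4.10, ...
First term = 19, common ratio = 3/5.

Sₙ = a(1 - rⁿ) / (1 - r)
S_9 = 19(1 - (3/5)^9) / (1 - (3/5))
S_9 = 19(1 - (19683/1953125)) / (2/5)
S_9 = 18367699/390625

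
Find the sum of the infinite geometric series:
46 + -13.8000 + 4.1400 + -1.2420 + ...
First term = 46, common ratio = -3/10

For |r| < 1, S = a / (1 - r)
S = 46 / (1 - (-3/10))
S = 46 / (13/10)
S = 460/13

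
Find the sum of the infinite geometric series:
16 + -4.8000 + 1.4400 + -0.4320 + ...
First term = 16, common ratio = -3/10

For |r| < 1, S = a / (1 - r)
S = 16 / (1 - (-3/10))
S = 16 / (13/10)
S = 160/13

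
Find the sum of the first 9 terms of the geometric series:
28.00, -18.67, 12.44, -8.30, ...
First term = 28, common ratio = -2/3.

Sₙ = a(1 - rⁿ) / (1 - r)
S_9 = 28(1 - (-2/3)^9) / (1 - (-2/3))
S_9 = 28(1 - (-512/19683)) / (5/3)
S_9 = 113092/6561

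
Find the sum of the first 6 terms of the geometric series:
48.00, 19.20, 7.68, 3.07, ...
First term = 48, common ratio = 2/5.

Sₙ = a(1 - rⁿ) / (1 - r)
S_6 = 48(1 - (2/5)^6) / (1 - (2/5))
S_6 = 48(1 - (64/15625)) / (3/5)
S_6 = 248976/3125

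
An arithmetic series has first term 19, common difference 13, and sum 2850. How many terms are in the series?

Using S = n/2 × [2a + (n-1)d]
2850 = n/2 × [2(19) + (n-1)(13)]
2850 = n/2 × [38 + 13n - 13]
5700 = n × [25 + 13n]
13n² + (25)n - 5700 = 0
Discriminant: Δ = (25)² - 4(13)(-5700) = 625 + 296400 = 297025
√Δ = 545
n = [-(25) + √Δ] / (2·13) = (-25 + 545) / 26 = 520 / 26 = 20
(The negative root is discarded since n must be a positive integer.)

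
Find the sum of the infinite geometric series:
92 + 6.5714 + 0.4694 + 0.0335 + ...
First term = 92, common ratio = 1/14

For |r| < 1, S = a / (1 - r)
S = 92 / (1 - (1/14))
S = 92 / (13/14)
S = 1288/13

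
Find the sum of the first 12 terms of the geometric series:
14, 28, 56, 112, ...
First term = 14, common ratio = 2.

Sₙ = a(1 - rⁿ) / (1 - r)
S_12 = 14(1 - 2^12) / (1 - 2)
S_12 = 14(1 - 4096) / (-1)
S_12 = 57330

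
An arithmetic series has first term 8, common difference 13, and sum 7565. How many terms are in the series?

Using S = n/2 × [2a + (n-1)d]
7565 = n/2 × [2(8) + (n-1)(13)]
7565 = n/2 × [16 + 13n - 13]
15130 = n × [3 + 13n]
13n² + (3)n - 15130 = 0
Discriminant: Δ = (3)² - 4(13)(-15130) = 9 + 786760 = 786769
√Δ = 887
n = [-(3) + √Δ] / (2·13) = (-3 + 887) / 26 = 884 / 26 = 34
(The negative root is discarded since n must be a positive integer.)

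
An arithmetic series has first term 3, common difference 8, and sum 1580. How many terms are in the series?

Using S = n/2 × [2a + (n-1)d]
1580 = n/2 × [2(3) + (n-1)(8)]
1580 = n/2 × [6 + 8n - 8]
3160 = n × [-2 + 8n]
8n² + (-2)n - 3160 = 0
Discriminant: Δ = (-2)² - 4(8)(-3160) = 4 + 101120 = 101124
√Δ = 318
n = [-(-2) + √Δ] / (2·8) = (2 + 318) / 16 = 320 / 16 = 20
(The negative root is discarded since n must be a positive integer.)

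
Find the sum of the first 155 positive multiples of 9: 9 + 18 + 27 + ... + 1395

Factor out 9: = 9(1 + 2 + ... + 155) = 9 × n(n+1)/2
= 9 × 155×156/2
= 9 × 12090
= 108810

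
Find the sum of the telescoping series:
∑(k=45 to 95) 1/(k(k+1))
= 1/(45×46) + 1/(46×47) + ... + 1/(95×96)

Partial fractions: 1/(k(k+1)) = 1/k - 1/(k+1)
The series telescopes:
= (1/45 - 1/46) + (1/46 - 1/47) + ... + (1/95 - 1/96)
= 1/45 - 1/96
= 17/1440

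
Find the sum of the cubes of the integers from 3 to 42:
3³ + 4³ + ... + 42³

Use ∑_{k=1}^{n} k³ = [n(n+1)/2]², then subtract the first 2 terms.
∑_{k=1}^{42} k³ = [42×43/2]² = 903² = 815409
∑_{k=1}^{2} k³ = [2×3/2]² = 3² = 9
∑_{k=3}^{42} k³ = 815409 - 9 = 815400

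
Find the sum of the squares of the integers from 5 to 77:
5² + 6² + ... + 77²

Use ∑_{k=1}^{n} k² = n(n+1)(2n+1)/6, then subtract the first 4 terms.
∑_{k=1}^{77} k² = 77×78×155/6 = 155155
∑_{k=1}^{4} k² = 4×5×9/6 = 30
∑_{k=5}^{77} k² = 155155 - 30 = 155125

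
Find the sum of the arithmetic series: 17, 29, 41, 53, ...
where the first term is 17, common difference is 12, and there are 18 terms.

Sₙ = n/2 × (first + last)
Last term = a + (n-1)d = 17 + (18-1)×12 = 221
S_18 = 18/2 × (17 + 221)
S_18 = 18/2 × 238 = 2142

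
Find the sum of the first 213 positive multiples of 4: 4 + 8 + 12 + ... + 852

Factor out 4: = 4(1 + 2 + ... + 213) = 4 × n(n+1)/2
= 4 × 213×214/2
= 4 × 22791
= 91164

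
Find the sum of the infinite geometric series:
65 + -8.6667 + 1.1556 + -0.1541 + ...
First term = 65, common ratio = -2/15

For |r| < 1, S = a / (1 - r)
S = 65 / (1 - (-2/15))
S = 65 / (17/15)
S = 975/17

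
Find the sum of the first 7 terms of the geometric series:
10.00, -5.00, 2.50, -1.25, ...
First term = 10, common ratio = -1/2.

Sₙ = a(1 - rⁿ) / (1 - r)
S_7 = 10(1 - (-1/2)^7) / (1 - (-1/2))
S_7 = 10(1 - (-1/128)) / (3/2)
S_7 = 215/32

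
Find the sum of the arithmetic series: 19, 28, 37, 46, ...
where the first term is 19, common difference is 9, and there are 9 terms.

Sₙ = n/2 × (first + last)
Last term = a + (n-1)d = 19 + (9-1)×9 = 91
S_9 = 9/2 × (19 + 91)
S_9 = 9/2 × 110 = 495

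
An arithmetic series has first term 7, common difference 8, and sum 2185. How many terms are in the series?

Using S = n/2 × [2a + (n-1)d]
2185 = n/2 × [2(7) + (n-1)(8)]
2185 = n/2 × [14 + 8n - 8]
4370 = n × [6 + 8n]
8n² + (6)n - 4370 = 0
Discriminant: Δ = (6)² - 4(8)(-4370) = 36 + 139840 = 139876
√Δ = 374
n = [-(6) + √Δ] / (2·8) = (-6 + 374) / 16 = 368 / 16 = 23
(The negative root is discarded since n must be a positive integer.)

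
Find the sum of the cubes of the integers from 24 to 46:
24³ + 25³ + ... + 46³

Use ∑_{k=1}^{n} k³ = [n(n+1)/2]², then subtract the first 23 terms.
∑_{k=1}^{46} k³ = [46×47/2]² = 1081² = 1168561
∑_{k=1}^{23} k³ = [23×24/2]² = 276² = 76176
∑_{k=24}^{46} k³ = 1168561 - 76176 = 1092385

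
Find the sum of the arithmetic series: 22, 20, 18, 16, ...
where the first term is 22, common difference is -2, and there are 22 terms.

Sₙ = n/2 × (first + last)
Last term = a + (n-1)d = 22 + (22-1)×(-2) = -20
S_22 = 22/2 × (22 + (-20))
S_22 = 22/2 × 2 = 22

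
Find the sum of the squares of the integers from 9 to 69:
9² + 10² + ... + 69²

Use ∑_{k=1}^{n} k² = n(n+1)(2n+1)/6, then subtract the first 8 terms.
∑_{k=1}^{69} k² = 69×70×139/6 = 111895
∑_{k=1}^{8} k² = 8×9×17/6 = 204
∑_{k=9}^{69} k² = 111895 - 204 = 111691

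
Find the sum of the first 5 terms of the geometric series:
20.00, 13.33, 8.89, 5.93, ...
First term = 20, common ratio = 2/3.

Sₙ = a(1 - rⁿ) / (1 - r)
S_5 = 20(1 - (2/3)^5) / (1 - (2/3))
S_5 = 20(1 - (32/243)) / (1/3)
S_5 = 4220/81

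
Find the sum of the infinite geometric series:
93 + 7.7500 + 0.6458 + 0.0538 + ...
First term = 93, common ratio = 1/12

For |r| < 1, S = a / (1 - r)
S = 93 / (1 - (1/12))
S = 93 / (11/12)
S = 1116/11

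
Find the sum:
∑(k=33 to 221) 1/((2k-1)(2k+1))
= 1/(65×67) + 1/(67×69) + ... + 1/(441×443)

Partial fractions: 1/((2k-1)(2k+1)) = (1/2)[1/(2k-1) - 1/(2k+1)]
The series telescopes:
= (1/2)[1/65 - 1/443]
= 189/28795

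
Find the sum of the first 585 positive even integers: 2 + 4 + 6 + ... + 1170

Sum of first n even numbers = n(n+1)
= 585×586
= 342810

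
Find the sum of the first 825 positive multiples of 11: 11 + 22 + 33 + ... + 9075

Factor out 11: = 11(1 + 2 + ... + 825) = 11 × n(n+1)/2
= 11 × 825×826/2
= 11 × 340725
= 3747975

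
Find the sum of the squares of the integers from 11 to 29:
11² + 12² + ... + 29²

Use ∑_{k=1}^{n} k² = n(n+1)(2n+1)/6, then subtract the first 10 terms.
∑_{k=1}^{29} k² = 29×30×59/6 = 8555
∑_{k=1}^{10} k² = 10×11×21/6 = 385
∑_{k=11}^{29} k² = 8555 - 385 = 8170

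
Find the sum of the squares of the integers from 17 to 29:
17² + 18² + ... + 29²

Use ∑_{k=1}^{n} k² = n(n+1)(2n+1)/6, then subtract the first 16 terms.
∑_{k=1}^{29} k² = 29×30×59/6 = 8555
∑_{k=1}^{16} k² = 16×17×33/6 = 1496
∑_{k=17}^{29} k² = 8555 - 1496 = 7059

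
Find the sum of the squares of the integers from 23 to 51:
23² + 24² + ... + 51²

Use ∑_{k=1}^{n} k² = n(n+1)(2n+1)/6, then subtract the first 22 terms.
∑_{k=1}^{51} k² = 51×52×103/6 = 45526
∑_{k=1}^{22} k² = 22×23×45/6 = 3795
∑_{k=23}^{51} k² = 45526 - 3795 = 41731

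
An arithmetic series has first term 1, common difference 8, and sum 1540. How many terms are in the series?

Using S = n/2 × [2a + (n-1)d]
1540 = n/2 × [2(1) + (n-1)(8)]
1540 = n/2 × [2 + 8n - 8]
3080 = n × [-6 + 8n]
8n² + (-6)n - 3080 = 0
Discriminant: Δ = (-6)² - 4(8)(-3080) = 36 + 98560 = 98596
√Δ = 314
n = [-(-6) + √Δ] / (2·8) = (6 + 314) / 16 = 320 / 16 = 20
(The negative root is discarded since n must be a positive integer.)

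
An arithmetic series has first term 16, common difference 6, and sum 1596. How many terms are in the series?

Using S = n/2 × [2a + (n-1)d]
1596 = n/2 × [2(16) + (n-1)(6)]
1596 = n/2 × [32 + 6n - 6]
3192 = n × [26 + 6n]
6n² + (26)n - 3192 = 0
Discriminant: Δ = (26)² - 4(6)(-3192) = 676 + 76608 = 77284
√Δ = 278
n = [-(26) + √Δ] / (2·6) = (-26 + 278) / 12 = 252 / 12 = 21
(The negative root is discarded since n must be a positive integer.)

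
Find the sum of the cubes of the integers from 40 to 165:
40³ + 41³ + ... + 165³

Use ∑_{k=1}^{n} k³ = [n(n+1)/2]², then subtract the first 39 terms.
∑_{k=1}^{165} k³ = [165×166/2]² = 13695² = 187553025
∑_{k=1}^{39} k³ = [39×40/2]² = 780² = 608400
∑_{k=40}^{165} k³ = 187553025 - 608400 = 186944625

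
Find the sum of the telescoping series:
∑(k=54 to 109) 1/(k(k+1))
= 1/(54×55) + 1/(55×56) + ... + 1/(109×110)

Partial fractions: 1/(k(k+1)) = 1/k - 1/(k+1)
The series telescopes:
= (1/54 - 1/55) + (1/55 - 1/56) + ... + (1/109 - 1/110)
= 1/54 - 1/110
= 14/1485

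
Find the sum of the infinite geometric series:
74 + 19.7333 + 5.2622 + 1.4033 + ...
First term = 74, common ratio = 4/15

For |r| < 1, S = a / (1 - r)
S = 74 / (1 - (4/15))
S = 74 / (11/15)
S = 1110/11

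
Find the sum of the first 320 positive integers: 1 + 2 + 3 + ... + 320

Formula: ∑k = n(n+1)/2
= 320×321/2
= 102720/2
= 51360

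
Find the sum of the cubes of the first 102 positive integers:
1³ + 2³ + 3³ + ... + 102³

Formula: ∑k³ = [n(n+1)/2]²
= [102×103/2]²
= 5253²
= 27594009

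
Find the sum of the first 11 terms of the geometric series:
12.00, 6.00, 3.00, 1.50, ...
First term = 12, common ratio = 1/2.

Sₙ = a(1 - rⁿ) / (1 - r)
S_11 = 12(1 - (1/2)^11) / (1 - (1/2))
S_11 = 12(1 - (1/2048)) / (1/2)
S_11 = 6141/256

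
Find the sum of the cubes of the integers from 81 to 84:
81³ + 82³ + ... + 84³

Use ∑_{k=1}^{n} k³ = [n(n+1)/2]², then subtract the first 80 terms.
∑_{k=1}^{84} k³ = [84×85/2]² = 3570² = 12744900
∑_{k=1}^{80} k³ = [80×81/2]² = 3240² = 10497600
∑_{k=81}^{84} k³ = 12744900 - 10497600 = 2247300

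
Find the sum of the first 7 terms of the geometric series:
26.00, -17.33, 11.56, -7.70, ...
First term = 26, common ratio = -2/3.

Sₙ = a(1 - rⁿ) / (1 - r)
S_7 = 26(1 - (-2/3)^7) / (1 - (-2/3))
S_7 = 26(1 - (-128/2187)) / (5/3)
S_7 = 12038/729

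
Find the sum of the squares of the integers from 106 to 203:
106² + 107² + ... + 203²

Use ∑_{k=1}^{n} k² = n(n+1)(2n+1)/6, then subtract the first 105 terms.
∑_{k=1}^{203} k² = 203×204×407/6 = 2809114
∑_{k=1}^{105} k² = 105×106×211/6 = 391405
∑_{k=106}^{203} k² = 2809114 - 391405 = 2417709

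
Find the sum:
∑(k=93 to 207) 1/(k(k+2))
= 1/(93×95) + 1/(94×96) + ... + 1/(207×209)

Partial fractions: 1/(k(k+2)) = (1/2)[1/k - 1/(k+2)]
Telescoping leaves the first two and last two terms:
= (1/2)[1/93 + 1/94 - 1/208 - 1/209]
= 2241925/380032224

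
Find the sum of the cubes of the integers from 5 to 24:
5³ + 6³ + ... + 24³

Use ∑_{k=1}^{n} k³ = [n(n+1)/2]², then subtract the first 4 terms.
∑_{k=1}^{24} k³ = [24×25/2]² = 300² = 90000
∑_{k=1}^{4} k³ = [4×5/2]² = 10² = 100
∑_{k=5}^{24} k³ = 90000 - 100 = 89900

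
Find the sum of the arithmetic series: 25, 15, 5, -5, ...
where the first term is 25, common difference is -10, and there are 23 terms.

Sₙ = n/2 × (first + last)
Last term = a + (n-1)d = 25 + (23-1)×(-10) = -195
S_23 = 23/2 × (25 + (-195))
S_23 = 23/2 × (-170) = -1955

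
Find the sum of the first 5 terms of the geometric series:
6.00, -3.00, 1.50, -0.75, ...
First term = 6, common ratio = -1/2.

Sₙ = a(1 - rⁿ) / (1 - r)
S_5 = 6(1 - (-1/2)^5) / (1 - (-1/2))
S_5 = 6(1 - (-1/32)) / (3/2)
S_5 = 33/8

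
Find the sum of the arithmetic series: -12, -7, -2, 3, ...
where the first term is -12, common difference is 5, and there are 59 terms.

Sₙ = n/2 × (first + last)
Last term = a + (n-1)d = -12 + (59-1)×5 = 278
S_59 = 59/2 × (-12 + 278)
S_59 = 59/2 × 266 = 7847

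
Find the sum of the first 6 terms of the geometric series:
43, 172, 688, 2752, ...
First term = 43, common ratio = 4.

Sₙ = a(1 - rⁿ) / (1 - r)
S_6 = 43(1 - 4^6) / (1 - 4)
S_6 = 43(1 - 4096) / (-3)
S_6 = 58695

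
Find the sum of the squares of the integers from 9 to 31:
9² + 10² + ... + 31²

Use ∑_{k=1}^{n} k² = n(n+1)(2n+1)/6, then subtract the first 8 terms.
∑_{k=1}^{31} k² = 31×32×63/6 = 10416
∑_{k=1}^{8} k² = 8×9×17/6 = 204
∑_{k=9}^{31} k² = 10416 - 204 = 10212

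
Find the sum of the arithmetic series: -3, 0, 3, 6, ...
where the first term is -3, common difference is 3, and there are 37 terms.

Sₙ = n/2 × (first + last)
Last term = a + (n-1)d = -3 + (37-1)×3 = 105
S_37 = 37/2 × (-3 + 105)
S_37 = 37/2 × 102 = 1887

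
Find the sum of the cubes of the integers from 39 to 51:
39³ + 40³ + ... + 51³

Use ∑_{k=1}^{n} k³ = [n(n+1)/2]², then subtract the first 38 terms.
∑_{k=1}^{51} k³ = [51×52/2]² = 1326² = 1758276
∑_{k=1}^{38} k³ = [38×39/2]² = 741² = 549081
∑_{k=39}^{51} k³ = 1758276 - 549081 = 1209195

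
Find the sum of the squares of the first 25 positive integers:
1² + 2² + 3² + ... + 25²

Formula: ∑k² = n(n+1)(2n+1)/6
= 25×26×51/6
= 33150/6
= 5525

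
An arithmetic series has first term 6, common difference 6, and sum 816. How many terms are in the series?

Using S = n/2 × [2a + (n-1)d]
816 = n/2 × [2(6) + (n-1)(6)]
816 = n/2 × [12 + 6n - 6]
1632 = n × [6 + 6n]
6n² + (6)n - 1632 = 0
Discriminant: Δ = (6)² - 4(6)(-1632) = 36 + 39168 = 39204
√Δ = 198
n = [-(6) + √Δ] / (2·6) = (-6 + 198) / 12 = 192 / 12 = 16
(The negative root is discarded since n must be a positive integer.)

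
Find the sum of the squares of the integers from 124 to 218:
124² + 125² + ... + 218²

Use ∑_{k=1}^{n} k² = n(n+1)(2n+1)/6, then subtract the first 123 terms.
∑_{k=1}^{218} k² = 218×219×437/6 = 3477209
∑_{k=1}^{123} k² = 123×124×247/6 = 627874
∑_{k=124}^{218} k² = 3477209 - 627874 = 2849335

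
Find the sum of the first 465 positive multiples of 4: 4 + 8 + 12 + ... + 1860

Factor out 4: = 4(1 + 2 + ... + 465) = 4 × n(n+1)/2
= 4 × 465×466/2
= 4 × 108345
= 433380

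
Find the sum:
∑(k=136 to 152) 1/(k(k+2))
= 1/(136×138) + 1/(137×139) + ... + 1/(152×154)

Partial fractions: 1/(k(k+2)) = (1/2)[1/k - 1/(k+2)]
Telescoping leaves the first two and last two terms:
= (1/2)[1/136 + 1/137 - 1/153 - 1/154]
= 20953/25823952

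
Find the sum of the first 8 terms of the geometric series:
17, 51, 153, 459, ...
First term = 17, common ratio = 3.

Sₙ = a(1 - rⁿ) / (1 - r)
S_8 = 17(1 - 3^8) / (1 - 3)
S_8 = 17(1 - 6561) / (-2)
S_8 = 55760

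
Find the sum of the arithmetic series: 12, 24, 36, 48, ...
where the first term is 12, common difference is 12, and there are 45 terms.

Sₙ = n/2 × (first + last)
Last term = a + (n-1)d = 12 + (45-1)×12 = 540
S_45 = 45/2 × (12 + 540)
S_45 = 45/2 × 552 = 12420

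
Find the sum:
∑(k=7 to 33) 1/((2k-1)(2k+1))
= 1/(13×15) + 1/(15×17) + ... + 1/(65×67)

Partial fractions: 1/((2k-1)(2k+1)) = (1/2)[1/(2k-1) - 1/(2k+1)]
The series telescopes:
= (1/2)[1/13 - 1/67]
= 27/871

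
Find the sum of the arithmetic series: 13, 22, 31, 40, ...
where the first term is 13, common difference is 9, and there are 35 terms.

Sₙ = n/2 × (first + last)
Last term = a + (n-1)d = 13 + (35-1)×9 = 319
S_35 = 35/2 × (13 + 319)
S_35 = 35/2 × 332 = 5810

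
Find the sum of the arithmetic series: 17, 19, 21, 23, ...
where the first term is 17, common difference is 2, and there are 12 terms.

Sₙ = n/2 × (first + last)
Last term = a + (n-1)d = 17 + (12-1)×2 = 39
S_12 = 12/2 × (17 + 39)
S_12 = 12/2 × 56 = 336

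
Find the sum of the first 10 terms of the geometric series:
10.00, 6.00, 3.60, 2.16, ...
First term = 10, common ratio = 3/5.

Sₙ = a(1 - rⁿ) / (1 - r)
S_10 = 10(1 - (3/5)^10) / (1 - (3/5))
S_10 = 10(1 - (59049/9765625)) / (2/5)
S_10 = 9706576/390625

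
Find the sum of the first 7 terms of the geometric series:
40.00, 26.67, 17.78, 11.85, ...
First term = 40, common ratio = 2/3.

Sₙ = a(1 - rⁿ) / (1 - r)
S_7 = 40(1 - (2/3)^7) / (1 - (2/3))
S_7 = 40(1 - (128/2187)) / (1/3)
S_7 = 82360/729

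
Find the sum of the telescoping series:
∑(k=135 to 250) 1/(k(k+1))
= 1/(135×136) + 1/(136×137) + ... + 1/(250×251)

Partial fractions: 1/(k(k+1)) = 1/k - 1/(k+1)
The series telescopes:
= (1/135 - 1/136) + (1/136 - 1/137) + ... + (1/250 - 1/251)
= 1/135 - 1/251
= 116/33885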